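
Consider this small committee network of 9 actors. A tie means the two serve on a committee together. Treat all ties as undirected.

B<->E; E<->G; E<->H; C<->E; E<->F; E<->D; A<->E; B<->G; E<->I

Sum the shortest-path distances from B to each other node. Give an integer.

14

Distances from B: A:2, C:2, D:2, E:1, F:2, G:1, H:2, I:2.
Sum = 2 + 2 + 2 + 1 + 2 + 1 + 2 + 2 = 14.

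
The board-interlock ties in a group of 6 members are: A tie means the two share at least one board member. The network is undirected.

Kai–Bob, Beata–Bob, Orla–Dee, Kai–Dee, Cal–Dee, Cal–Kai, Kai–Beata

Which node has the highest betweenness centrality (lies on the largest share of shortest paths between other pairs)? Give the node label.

Kai

Unnormalized betweenness of each node: Beata:0, Bob:0, Cal:0, Dee:4, Kai:6, Orla:0.
Kai has the largest value, 6, making it the main broker — the node through which the most shortest paths run.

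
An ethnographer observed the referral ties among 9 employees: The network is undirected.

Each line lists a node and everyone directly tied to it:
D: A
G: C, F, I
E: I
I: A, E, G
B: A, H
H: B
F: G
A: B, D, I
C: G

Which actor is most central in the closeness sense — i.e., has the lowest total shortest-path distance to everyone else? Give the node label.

Farness (sum of distances to all others) for each node — A:15, B:20, C:24, D:22, E:21, F:24, G:17, H:27, I:14.
The smallest farness is 14, for I, so I has the highest closeness.

I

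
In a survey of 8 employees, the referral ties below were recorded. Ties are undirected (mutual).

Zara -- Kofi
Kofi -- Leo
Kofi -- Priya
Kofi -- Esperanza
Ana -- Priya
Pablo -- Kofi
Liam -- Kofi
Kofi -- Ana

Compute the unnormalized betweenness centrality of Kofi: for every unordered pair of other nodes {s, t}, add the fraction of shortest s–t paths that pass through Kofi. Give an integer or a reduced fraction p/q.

20

Pairs whose geodesics pass through Kofi — Priya–Liam: 1; Priya–Zara: 1; Priya–Pablo: 1; Priya–Leo: 1; Priya–Esperanza: 1; Liam–Ana: 1; Liam–Zara: 1; Liam–Pablo: 1; Liam–Leo: 1; Liam–Esperanza: 1; Ana–Zara: 1; Ana–Pablo: 1; Ana–Leo: 1; Ana–Esperanza: 1 … (+6 more pairs).
All other pairs contribute 0.
Summing the contributions gives betweenness(Kofi) = 20.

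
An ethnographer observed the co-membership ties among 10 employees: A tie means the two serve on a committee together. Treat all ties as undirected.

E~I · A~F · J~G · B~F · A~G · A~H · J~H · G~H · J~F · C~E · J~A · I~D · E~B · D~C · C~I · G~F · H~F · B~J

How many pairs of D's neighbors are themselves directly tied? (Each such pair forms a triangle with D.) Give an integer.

1

D's neighbors: C and I.
Neighbor pairs that are themselves tied: D–C–I. Each forms one triangle with D, for 1 in total.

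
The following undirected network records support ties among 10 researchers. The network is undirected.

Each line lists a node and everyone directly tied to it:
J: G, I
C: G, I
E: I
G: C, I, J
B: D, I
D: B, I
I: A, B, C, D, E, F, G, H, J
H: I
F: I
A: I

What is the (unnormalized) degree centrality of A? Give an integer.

1

A is directly tied to I. That is 1 neighbor, so the degree of A is 1.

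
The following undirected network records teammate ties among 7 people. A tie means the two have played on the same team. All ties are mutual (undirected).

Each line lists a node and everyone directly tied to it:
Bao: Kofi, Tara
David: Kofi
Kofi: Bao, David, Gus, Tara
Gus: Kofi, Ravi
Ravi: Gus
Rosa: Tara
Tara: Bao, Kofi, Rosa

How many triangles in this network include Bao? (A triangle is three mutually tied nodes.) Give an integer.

Bao's neighbors: Kofi and Tara.
Neighbor pairs that are themselves tied: Bao–Kofi–Tara. Each forms one triangle with Bao, for 1 in total.

1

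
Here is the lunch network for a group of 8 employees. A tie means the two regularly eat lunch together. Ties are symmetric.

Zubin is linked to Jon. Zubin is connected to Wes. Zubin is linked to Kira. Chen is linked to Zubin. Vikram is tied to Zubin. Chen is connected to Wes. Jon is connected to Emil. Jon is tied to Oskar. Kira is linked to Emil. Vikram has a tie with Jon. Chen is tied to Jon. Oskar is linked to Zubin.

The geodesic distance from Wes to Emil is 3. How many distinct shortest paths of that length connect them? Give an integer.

The shortest distance is 3. The length-3 paths are: Wes–Chen–Jon–Emil; Wes–Zubin–Jon–Emil; Wes–Zubin–Kira–Emil.
That gives 3 distinct shortest paths.

3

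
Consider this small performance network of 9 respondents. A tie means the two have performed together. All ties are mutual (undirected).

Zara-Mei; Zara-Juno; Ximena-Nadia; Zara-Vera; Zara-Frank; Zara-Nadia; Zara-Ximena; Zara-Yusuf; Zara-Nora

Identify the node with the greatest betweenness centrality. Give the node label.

Zara

Unnormalized betweenness of each node: Frank:0, Juno:0, Mei:0, Nadia:0, Nora:0, Vera:0, Ximena:0, Yusuf:0, Zara:27.
Zara has the largest value, 27, making it the main broker — the node through which the most shortest paths run.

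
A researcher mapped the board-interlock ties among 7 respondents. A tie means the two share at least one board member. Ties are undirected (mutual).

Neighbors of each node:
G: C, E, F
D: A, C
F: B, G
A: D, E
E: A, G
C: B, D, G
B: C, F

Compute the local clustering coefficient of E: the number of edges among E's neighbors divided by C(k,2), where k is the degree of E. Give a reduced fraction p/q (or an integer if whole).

E's neighbors: A and G (k = 2).
Possible neighbor pairs: C(2,2) = 1. Edges among them: none → e = 0.
Clustering(E) = 0/1.

0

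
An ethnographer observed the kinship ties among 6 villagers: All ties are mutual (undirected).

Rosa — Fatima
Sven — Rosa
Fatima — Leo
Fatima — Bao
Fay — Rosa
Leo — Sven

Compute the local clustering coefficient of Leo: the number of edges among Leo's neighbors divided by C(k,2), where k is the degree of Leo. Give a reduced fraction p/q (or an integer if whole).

Leo's neighbors: Fatima and Sven (k = 2).
Possible neighbor pairs: C(2,2) = 1. Edges among them: none → e = 0.
Clustering(Leo) = 0/1.

0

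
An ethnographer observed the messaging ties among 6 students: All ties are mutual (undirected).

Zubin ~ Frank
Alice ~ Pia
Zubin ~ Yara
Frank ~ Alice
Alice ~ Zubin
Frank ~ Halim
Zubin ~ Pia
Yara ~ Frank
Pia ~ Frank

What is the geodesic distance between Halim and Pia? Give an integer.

One shortest route is Halim – Frank – Pia, which uses 2 edges, and Halim and Pia are not directly tied, so nothing shorter exists. So d(Halim,Pia) = 2.

2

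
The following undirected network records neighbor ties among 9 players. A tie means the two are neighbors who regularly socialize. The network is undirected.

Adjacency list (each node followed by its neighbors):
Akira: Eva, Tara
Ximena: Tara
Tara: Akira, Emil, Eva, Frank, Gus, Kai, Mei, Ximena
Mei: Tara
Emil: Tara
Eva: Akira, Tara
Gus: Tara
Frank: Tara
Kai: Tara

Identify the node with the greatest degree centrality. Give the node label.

Tara

Degrees — Akira:2, Emil:1, Eva:2, Frank:1, Gus:1, Kai:1, Mei:1, Tara:8, Ximena:1.
The maximum is 8, attained only by Tara.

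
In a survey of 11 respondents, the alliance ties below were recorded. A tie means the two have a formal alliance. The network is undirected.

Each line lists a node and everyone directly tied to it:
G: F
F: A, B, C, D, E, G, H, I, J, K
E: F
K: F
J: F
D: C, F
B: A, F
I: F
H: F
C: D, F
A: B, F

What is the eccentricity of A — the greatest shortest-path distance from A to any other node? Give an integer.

2

Distances from A: B:1, C:2, D:2, E:2, F:1, G:2, H:2, I:2, J:2, K:2.
The largest is 2 (to H, E, C, I, K, G, D, and J), so the eccentricity of A is 2.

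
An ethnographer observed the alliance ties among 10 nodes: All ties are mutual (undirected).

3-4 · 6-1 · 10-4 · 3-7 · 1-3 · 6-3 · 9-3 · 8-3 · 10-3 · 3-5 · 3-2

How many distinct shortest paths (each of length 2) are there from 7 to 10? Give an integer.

1

The shortest distance is 2, and the only length-2 path is 7–3–10. So there is exactly 1 shortest path.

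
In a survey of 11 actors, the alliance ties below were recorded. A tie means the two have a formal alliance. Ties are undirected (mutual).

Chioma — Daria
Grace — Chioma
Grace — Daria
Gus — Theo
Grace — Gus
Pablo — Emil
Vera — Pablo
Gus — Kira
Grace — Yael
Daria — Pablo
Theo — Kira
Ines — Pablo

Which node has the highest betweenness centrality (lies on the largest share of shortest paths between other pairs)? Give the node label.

Unnormalized betweenness of each node: Chioma:0, Daria:24, Emil:0, Grace:27, Gus:16, Ines:0, Kira:0, Pablo:24, Theo:0, Vera:0, Yael:0.
Grace has the largest value, 27, making it the main broker — the node through which the most shortest paths run.

Grace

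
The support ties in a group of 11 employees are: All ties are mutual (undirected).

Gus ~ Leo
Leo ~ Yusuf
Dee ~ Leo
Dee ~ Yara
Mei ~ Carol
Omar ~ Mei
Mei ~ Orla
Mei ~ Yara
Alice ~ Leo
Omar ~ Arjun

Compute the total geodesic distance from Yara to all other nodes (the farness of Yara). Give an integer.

22

Distances from Yara: Alice:3, Arjun:3, Carol:2, Dee:1, Gus:3, Leo:2, Mei:1, Omar:2, Orla:2, Yusuf:3.
Sum = 3 + 3 + 2 + 1 + 3 + 2 + 1 + 2 + 2 + 3 = 22.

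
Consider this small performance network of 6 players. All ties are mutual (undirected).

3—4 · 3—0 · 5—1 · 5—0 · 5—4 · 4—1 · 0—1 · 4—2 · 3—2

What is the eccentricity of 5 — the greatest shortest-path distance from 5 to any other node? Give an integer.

2

Distances from 5: 0:1, 1:1, 2:2, 3:2, 4:1.
The largest is 2 (to 2 and 3), so the eccentricity of 5 is 2.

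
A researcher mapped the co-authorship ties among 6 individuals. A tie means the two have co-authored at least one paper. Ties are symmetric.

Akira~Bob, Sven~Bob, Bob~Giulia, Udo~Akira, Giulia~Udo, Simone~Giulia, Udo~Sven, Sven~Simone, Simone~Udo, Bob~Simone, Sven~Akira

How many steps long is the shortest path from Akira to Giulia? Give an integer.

2

One shortest route is Akira – Udo – Giulia, which uses 2 edges, and Akira and Giulia are not directly tied, so nothing shorter exists. So d(Akira,Giulia) = 2.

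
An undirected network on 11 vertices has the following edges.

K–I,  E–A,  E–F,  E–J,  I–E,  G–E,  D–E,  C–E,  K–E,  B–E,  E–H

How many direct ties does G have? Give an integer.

1

G is directly tied to E. That is 1 neighbor, so the degree of G is 1.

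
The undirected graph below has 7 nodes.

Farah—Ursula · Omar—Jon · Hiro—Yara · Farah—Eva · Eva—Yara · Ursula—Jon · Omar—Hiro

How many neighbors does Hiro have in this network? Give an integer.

Hiro is directly tied to Omar and Yara. That is 2 neighbors, so the degree of Hiro is 2.

2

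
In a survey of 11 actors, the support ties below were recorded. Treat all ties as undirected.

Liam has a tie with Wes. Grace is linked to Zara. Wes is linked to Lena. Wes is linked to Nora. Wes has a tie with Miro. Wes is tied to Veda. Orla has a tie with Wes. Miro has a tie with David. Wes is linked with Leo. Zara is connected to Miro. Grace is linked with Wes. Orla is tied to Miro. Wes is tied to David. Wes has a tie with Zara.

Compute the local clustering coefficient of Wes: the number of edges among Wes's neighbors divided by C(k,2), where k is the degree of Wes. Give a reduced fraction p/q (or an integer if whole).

4/45

Wes's neighbors: David, Grace, Lena, Leo, Liam, Miro, Nora, Orla, Veda, and Zara (k = 10).
Possible neighbor pairs: C(10,2) = 45. Edges among them: David–Miro, Grace–Zara, Miro–Orla, Miro–Zara → e = 4.
Clustering(Wes) = 4/45.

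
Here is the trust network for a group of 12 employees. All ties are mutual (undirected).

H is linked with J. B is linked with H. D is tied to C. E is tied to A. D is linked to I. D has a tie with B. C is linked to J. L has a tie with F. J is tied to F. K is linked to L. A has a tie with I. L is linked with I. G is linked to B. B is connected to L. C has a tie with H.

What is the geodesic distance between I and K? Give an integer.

2

One shortest route is I – L – K, which uses 2 edges, and I and K are not directly tied, so nothing shorter exists. So d(I,K) = 2.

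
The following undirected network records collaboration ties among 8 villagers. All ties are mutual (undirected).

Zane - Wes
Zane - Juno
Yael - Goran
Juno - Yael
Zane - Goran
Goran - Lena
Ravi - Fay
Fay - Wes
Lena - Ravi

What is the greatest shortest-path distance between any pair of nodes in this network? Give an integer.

Eccentricity of each node (its greatest distance to any other): Fay:4, Goran:3, Juno:4, Lena:3, Ravi:4, Wes:3, Yael:4, Zane:3.
The maximum eccentricity is 4, realized for instance by the pair Juno–Ravi via Juno – Zane – Wes – Fay – Ravi. So the diameter is 4.

4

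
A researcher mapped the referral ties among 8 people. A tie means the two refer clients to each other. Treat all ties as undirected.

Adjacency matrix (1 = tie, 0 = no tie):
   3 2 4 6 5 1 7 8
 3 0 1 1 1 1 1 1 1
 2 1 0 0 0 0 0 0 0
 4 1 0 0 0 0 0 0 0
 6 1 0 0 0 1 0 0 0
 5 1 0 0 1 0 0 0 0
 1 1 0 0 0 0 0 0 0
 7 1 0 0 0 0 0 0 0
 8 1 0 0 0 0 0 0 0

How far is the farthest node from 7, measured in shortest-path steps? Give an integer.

Distances from 7: 1:2, 2:2, 3:1, 4:2, 5:2, 6:2, 8:2.
The largest is 2 (to 2, 4, 6, 5, 1, and 8), so the eccentricity of 7 is 2.

2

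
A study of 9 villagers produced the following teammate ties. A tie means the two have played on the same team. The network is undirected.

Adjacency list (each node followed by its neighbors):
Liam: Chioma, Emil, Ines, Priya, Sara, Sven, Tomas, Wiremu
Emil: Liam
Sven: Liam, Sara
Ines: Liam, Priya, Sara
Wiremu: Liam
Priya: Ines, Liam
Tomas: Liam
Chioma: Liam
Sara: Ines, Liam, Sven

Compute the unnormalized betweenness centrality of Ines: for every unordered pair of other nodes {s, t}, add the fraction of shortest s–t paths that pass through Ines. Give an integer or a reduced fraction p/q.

Pairs whose geodesics pass through Ines — Priya–Sara: 1/2.
All other pairs contribute 0.
Summing the contributions gives betweenness(Ines) = 1/2.

1/2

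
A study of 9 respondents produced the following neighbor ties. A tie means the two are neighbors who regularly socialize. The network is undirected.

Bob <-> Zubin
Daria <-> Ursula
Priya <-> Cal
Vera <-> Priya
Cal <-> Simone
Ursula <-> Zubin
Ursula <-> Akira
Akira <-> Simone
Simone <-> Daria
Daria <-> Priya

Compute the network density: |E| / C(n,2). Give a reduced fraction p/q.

There are 10 edges and 9 nodes, so the maximum possible is C(9,2) = 36.
Density = 10/36 = 5/18.

5/18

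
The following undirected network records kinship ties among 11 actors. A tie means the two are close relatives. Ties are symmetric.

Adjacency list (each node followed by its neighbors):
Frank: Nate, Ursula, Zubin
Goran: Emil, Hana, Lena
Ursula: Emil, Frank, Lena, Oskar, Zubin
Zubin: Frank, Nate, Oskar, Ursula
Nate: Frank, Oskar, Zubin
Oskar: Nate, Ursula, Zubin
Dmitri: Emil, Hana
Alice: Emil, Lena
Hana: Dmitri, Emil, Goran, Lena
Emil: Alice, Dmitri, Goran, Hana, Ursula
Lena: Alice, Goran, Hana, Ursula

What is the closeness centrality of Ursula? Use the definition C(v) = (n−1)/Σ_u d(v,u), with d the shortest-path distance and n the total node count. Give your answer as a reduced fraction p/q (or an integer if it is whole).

Distances from Ursula: Alice:2, Dmitri:2, Emil:1, Frank:1, Goran:2, Hana:2, Lena:1, Nate:2, Oskar:1, Zubin:1. Sum = 15.
n = 11, so closeness = 10/15 = 2/3.

2/3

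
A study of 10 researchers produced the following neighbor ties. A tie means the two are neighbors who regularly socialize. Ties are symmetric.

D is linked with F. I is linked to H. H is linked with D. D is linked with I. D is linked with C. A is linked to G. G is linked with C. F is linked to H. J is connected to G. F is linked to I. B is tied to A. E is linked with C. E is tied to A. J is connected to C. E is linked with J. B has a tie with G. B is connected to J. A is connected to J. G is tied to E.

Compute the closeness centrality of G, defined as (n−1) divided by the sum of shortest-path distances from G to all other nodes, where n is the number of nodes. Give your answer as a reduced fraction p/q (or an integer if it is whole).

9/16

Distances from G: A:1, B:1, C:1, D:2, E:1, F:3, H:3, I:3, J:1. Sum = 16.
n = 10, so closeness = 9/16.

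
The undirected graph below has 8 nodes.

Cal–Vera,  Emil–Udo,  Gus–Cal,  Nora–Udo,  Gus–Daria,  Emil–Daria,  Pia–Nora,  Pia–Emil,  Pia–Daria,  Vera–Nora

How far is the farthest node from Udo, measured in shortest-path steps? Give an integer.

Distances from Udo: Cal:3, Daria:2, Emil:1, Gus:3, Nora:1, Pia:2, Vera:2.
The largest is 3 (to Gus and Cal), so the eccentricity of Udo is 3.

3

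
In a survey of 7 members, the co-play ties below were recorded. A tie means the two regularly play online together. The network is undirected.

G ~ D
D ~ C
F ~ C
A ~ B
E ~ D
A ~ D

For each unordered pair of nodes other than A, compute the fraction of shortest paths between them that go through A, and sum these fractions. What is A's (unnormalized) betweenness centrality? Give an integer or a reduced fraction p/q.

Pairs whose geodesics pass through A — C–B: 1; G–B: 1; D–B: 1; E–B: 1; B–F: 1.
All other pairs contribute 0.
Summing the contributions gives betweenness(A) = 5.

5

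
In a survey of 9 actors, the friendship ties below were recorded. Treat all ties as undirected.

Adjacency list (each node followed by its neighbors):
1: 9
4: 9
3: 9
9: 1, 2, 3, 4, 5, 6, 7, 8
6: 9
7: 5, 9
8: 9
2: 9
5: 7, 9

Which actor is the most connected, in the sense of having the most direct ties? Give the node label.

9

Degrees — 1:1, 2:1, 3:1, 4:1, 5:2, 6:1, 7:2, 8:1, 9:8.
The maximum is 8, attained only by 9.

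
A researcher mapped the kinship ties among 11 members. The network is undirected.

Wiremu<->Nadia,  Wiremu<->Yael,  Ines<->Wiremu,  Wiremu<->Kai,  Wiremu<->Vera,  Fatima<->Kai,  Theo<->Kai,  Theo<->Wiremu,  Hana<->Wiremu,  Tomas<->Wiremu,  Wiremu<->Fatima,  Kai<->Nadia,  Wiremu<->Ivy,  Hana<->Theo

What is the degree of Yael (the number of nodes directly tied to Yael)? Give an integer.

1

Yael is directly tied to Wiremu. That is 1 neighbor, so the degree of Yael is 1.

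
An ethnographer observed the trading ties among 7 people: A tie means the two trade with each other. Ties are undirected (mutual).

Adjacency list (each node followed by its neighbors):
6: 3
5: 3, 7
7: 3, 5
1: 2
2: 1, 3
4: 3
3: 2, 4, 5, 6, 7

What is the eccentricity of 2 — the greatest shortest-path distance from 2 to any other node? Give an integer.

Distances from 2: 1:1, 3:1, 4:2, 5:2, 6:2, 7:2.
The largest is 2 (to 5, 4, 7, and 6), so the eccentricity of 2 is 2.

2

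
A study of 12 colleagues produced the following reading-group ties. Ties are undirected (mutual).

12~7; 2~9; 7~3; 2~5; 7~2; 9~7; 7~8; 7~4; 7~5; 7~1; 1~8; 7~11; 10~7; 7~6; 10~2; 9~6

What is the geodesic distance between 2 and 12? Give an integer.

One shortest route is 2 – 7 – 12, which uses 2 edges, and 2 and 12 are not directly tied, so nothing shorter exists. So d(2,12) = 2.

2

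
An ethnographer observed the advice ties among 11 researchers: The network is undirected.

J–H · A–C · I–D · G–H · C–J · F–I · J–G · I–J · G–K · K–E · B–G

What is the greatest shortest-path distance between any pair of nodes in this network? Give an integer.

Eccentricity of each node (its greatest distance to any other): A:5, B:4, C:4, D:5, E:5, F:5, G:3, H:3, I:4, J:3, K:4.
The maximum eccentricity is 5, realized for instance by the pair E–D via E – K – G – J – I – D. So the diameter is 5.

5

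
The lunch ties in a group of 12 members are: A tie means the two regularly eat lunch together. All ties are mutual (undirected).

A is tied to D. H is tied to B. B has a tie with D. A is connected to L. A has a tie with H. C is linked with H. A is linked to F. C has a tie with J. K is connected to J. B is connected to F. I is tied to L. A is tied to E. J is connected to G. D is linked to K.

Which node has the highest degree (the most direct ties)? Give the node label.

A

Degrees — A:5, B:3, C:2, D:3, E:1, F:2, G:1, H:3, I:1, J:3, K:2, L:2.
The maximum is 5, attained only by A.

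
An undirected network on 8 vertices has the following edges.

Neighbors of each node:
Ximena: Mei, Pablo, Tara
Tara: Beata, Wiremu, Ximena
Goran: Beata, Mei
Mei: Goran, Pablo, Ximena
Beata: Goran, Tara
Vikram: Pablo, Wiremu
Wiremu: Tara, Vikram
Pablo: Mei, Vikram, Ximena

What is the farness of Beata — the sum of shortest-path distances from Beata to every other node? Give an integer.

Distances from Beata: Goran:1, Mei:2, Pablo:3, Tara:1, Vikram:3, Wiremu:2, Ximena:2.
Sum = 1 + 2 + 3 + 1 + 3 + 2 + 2 = 14.

14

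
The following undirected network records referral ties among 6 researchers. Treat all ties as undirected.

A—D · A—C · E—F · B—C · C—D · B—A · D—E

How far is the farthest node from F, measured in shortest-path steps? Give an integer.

Distances from F: A:3, B:4, C:3, D:2, E:1.
The largest is 4 (to B), so the eccentricity of F is 4.

4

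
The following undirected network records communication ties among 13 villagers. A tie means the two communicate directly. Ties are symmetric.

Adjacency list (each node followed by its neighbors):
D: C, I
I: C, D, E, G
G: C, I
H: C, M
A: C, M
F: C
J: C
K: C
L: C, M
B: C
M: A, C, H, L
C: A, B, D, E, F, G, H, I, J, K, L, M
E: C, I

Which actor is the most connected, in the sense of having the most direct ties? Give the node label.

Degrees — A:2, B:1, C:12, D:2, E:2, F:1, G:2, H:2, I:4, J:1, K:1, L:2, M:4.
The maximum is 12, attained only by C.

C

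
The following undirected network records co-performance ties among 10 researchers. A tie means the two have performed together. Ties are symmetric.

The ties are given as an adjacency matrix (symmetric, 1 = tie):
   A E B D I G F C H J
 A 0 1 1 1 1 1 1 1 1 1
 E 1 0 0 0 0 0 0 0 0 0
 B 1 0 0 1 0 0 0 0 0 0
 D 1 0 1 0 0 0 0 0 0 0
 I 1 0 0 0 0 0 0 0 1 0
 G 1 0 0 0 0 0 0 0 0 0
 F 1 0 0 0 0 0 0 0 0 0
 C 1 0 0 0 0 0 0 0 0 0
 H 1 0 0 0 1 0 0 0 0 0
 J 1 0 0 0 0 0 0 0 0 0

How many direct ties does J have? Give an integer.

J is directly tied to A. That is 1 neighbor, so the degree of J is 1.

1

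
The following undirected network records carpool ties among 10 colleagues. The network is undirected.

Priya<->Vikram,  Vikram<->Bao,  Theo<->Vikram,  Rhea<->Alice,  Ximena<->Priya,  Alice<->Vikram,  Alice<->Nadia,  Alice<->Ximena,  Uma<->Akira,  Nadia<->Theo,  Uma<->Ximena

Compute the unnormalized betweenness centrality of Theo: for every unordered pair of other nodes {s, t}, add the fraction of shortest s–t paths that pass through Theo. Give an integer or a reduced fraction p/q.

Pairs whose geodesics pass through Theo — Nadia–Priya: 1/3; Nadia–Vikram: 1/2; Nadia–Bao: 1/2.
All other pairs contribute 0.
Summing the contributions gives betweenness(Theo) = 4/3.

4/3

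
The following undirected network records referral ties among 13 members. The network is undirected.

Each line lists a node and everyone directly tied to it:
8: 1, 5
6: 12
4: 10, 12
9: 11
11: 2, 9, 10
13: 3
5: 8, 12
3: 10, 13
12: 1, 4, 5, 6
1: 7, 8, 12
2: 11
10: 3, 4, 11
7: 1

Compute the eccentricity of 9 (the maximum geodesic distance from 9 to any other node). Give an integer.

6

Distances from 9: 1:5, 2:2, 3:3, 4:3, 5:5, 6:5, 7:6, 8:6, 10:2, 11:1, 12:4, 13:4.
The largest is 6 (to 8 and 7), so the eccentricity of 9 is 6.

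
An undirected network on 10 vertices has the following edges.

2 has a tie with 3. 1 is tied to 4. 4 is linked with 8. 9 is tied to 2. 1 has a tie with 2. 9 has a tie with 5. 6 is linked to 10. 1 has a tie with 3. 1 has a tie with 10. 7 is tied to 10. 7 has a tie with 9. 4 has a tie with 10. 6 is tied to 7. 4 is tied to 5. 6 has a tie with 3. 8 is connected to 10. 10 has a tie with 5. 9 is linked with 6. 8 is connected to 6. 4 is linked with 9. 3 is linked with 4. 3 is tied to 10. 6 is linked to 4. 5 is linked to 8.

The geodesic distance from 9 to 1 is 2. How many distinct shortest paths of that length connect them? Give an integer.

2

The shortest distance is 2. The length-2 paths are: 9–4–1; 9–2–1.
That gives 2 distinct shortest paths.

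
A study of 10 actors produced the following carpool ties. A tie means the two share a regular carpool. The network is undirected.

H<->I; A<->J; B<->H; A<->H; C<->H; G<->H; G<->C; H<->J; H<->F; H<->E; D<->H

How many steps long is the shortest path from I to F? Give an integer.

One shortest route is I – H – F, which uses 2 edges, and I and F are not directly tied, so nothing shorter exists. So d(I,F) = 2.

2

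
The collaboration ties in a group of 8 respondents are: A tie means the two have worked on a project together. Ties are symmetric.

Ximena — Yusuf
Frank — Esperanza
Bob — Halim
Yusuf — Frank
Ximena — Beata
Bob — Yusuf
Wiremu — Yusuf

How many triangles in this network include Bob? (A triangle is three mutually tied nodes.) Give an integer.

Bob's neighbors are Halim and Yusuf, but none of them are tied to each other, so no triangle contains Bob.

0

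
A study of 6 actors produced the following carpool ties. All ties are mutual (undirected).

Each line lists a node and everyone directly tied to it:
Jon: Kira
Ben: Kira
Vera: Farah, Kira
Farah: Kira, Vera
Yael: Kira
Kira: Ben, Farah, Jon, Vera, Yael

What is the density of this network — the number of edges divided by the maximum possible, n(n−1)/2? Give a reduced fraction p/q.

2/5

There are 6 edges and 6 nodes, so the maximum possible is C(6,2) = 15.
Density = 6/15 = 2/5.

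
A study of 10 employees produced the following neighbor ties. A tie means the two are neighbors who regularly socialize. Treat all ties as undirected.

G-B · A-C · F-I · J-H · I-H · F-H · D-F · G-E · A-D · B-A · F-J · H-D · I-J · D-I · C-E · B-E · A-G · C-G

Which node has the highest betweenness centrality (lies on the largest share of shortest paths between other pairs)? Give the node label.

Unnormalized betweenness of each node: A:61/3, B:2, C:2, D:20, E:1/3, F:2, G:7/3, H:2, I:2, J:0.
A has the largest value, 61/3, making it the main broker — the node through which the most shortest paths run.

A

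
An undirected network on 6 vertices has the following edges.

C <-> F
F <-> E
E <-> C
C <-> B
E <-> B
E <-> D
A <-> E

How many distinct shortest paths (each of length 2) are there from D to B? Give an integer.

1

The shortest distance is 2, and the only length-2 path is D–E–B. So there is exactly 1 shortest path.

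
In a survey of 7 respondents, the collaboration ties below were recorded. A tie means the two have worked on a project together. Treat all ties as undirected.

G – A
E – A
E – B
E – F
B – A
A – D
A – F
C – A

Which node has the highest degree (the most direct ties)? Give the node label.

A

Degrees — A:6, B:2, C:1, D:1, E:3, F:2, G:1.
The maximum is 6, attained only by A.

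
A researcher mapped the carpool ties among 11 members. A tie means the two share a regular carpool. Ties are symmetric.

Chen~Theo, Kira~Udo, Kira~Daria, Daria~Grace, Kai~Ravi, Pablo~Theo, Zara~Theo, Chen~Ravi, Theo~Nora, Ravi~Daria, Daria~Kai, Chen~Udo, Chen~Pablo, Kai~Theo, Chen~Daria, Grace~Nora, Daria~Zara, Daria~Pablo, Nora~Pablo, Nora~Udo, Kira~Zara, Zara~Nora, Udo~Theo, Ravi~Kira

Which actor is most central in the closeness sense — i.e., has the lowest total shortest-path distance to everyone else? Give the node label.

Daria

Farness (sum of distances to all others) for each node — Chen:15, Daria:13, Grace:18, Kai:17, Kira:16, Nora:16, Pablo:16, Ravi:17, Theo:14, Udo:16, Zara:16.
The smallest farness is 13, for Daria, so Daria has the highest closeness.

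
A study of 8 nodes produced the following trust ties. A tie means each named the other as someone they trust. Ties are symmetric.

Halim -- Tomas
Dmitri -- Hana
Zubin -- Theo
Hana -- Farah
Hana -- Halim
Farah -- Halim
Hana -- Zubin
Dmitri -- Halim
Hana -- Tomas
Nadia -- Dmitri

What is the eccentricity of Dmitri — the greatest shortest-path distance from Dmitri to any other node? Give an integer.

Distances from Dmitri: Farah:2, Halim:1, Hana:1, Nadia:1, Theo:3, Tomas:2, Zubin:2.
The largest is 3 (to Theo), so the eccentricity of Dmitri is 3.

3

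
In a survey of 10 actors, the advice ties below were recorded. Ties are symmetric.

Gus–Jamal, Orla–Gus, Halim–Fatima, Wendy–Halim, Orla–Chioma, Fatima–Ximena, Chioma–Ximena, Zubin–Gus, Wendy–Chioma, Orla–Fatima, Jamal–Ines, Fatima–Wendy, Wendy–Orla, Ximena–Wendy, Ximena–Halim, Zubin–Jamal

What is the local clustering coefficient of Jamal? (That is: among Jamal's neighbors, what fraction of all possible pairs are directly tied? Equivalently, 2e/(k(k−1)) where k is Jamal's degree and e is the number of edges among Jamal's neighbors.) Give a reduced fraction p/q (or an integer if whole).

Jamal's neighbors: Gus, Ines, and Zubin (k = 3).
Possible neighbor pairs: C(3,2) = 3. Edges among them: Gus–Zubin → e = 1.
Clustering(Jamal) = 1/3.

1/3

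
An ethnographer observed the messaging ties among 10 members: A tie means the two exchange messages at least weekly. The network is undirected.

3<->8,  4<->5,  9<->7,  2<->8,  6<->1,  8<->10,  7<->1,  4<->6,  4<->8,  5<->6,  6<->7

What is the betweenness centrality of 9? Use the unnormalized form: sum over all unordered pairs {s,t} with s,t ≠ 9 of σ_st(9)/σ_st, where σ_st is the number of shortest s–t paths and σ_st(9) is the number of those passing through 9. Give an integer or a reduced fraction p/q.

0

No shortest path between any pair of other nodes passes through 9.
Summing the contributions gives betweenness(9) = 0.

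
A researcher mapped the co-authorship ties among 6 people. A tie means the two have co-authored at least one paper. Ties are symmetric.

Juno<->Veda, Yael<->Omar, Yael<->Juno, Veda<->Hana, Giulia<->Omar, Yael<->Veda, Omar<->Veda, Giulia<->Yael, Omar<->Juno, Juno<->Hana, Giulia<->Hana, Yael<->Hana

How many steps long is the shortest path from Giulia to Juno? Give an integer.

One shortest route is Giulia – Yael – Juno, which uses 2 edges, and Giulia and Juno are not directly tied, so nothing shorter exists. So d(Giulia,Juno) = 2.

2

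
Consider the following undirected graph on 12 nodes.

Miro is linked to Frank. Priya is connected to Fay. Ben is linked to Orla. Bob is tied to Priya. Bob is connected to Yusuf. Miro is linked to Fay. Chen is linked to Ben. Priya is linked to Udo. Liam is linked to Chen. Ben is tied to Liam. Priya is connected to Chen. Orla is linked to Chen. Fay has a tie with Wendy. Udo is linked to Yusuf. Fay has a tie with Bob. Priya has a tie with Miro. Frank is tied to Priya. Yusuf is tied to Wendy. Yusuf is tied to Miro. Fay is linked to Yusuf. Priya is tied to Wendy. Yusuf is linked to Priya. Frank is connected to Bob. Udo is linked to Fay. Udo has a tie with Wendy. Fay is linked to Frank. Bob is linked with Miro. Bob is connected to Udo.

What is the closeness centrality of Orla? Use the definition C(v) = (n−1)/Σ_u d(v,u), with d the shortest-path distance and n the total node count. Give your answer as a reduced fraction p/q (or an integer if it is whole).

Distances from Orla: Ben:1, Bob:3, Chen:1, Fay:3, Frank:3, Liam:2, Miro:3, Priya:2, Udo:3, Wendy:3, Yusuf:3. Sum = 27.
n = 12, so closeness = 11/27.

11/27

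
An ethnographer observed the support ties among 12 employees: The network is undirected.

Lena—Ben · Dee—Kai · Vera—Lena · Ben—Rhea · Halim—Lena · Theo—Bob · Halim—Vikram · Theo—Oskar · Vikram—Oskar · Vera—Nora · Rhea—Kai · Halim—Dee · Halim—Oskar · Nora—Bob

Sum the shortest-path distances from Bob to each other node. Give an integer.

33

Distances from Bob: Ben:4, Dee:4, Halim:3, Kai:5, Lena:3, Nora:1, Oskar:2, Rhea:5, Theo:1, Vera:2, Vikram:3.
Sum = 4 + 4 + 3 + 5 + 3 + 1 + 2 + 5 + 1 + 2 + 3 = 33.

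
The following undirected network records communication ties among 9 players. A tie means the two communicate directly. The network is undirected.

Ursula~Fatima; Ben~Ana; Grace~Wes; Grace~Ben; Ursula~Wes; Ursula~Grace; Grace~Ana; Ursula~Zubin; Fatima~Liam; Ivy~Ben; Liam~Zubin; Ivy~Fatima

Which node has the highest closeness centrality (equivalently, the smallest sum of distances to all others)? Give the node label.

Farness (sum of distances to all others) for each node — Ana:18, Ben:15, Fatima:14, Grace:13, Ivy:16, Liam:19, Ursula:12, Wes:16, Zubin:17.
The smallest farness is 12, for Ursula, so Ursula has the highest closeness.

Ursula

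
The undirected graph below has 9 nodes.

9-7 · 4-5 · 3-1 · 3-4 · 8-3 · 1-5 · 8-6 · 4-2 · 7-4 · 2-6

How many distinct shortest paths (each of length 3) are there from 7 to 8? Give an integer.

The shortest distance is 3, and the only length-3 path is 7–4–3–8. So there is exactly 1 shortest path.

1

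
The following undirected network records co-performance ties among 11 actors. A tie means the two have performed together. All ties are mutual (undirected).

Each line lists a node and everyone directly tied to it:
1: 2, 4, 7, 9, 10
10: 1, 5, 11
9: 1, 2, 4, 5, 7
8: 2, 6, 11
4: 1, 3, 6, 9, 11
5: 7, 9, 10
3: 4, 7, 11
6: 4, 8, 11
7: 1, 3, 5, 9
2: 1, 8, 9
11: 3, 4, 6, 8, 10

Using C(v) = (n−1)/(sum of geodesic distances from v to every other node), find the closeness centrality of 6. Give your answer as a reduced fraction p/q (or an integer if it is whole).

10/19

Distances from 6: 1:2, 2:2, 3:2, 4:1, 5:3, 7:3, 8:1, 9:2, 10:2, 11:1. Sum = 19.
n = 11, so closeness = 10/19.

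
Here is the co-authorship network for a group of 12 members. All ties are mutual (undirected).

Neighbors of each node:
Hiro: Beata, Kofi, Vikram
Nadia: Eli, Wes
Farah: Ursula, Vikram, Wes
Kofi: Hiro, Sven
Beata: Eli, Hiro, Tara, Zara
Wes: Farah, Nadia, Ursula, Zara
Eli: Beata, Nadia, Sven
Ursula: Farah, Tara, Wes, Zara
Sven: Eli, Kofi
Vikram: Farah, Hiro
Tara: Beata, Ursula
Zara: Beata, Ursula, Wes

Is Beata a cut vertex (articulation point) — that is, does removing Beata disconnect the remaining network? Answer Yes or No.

No

Even without Beata, every remaining node can still reach every other (the residual graph is connected), so Beata is not a cut vertex.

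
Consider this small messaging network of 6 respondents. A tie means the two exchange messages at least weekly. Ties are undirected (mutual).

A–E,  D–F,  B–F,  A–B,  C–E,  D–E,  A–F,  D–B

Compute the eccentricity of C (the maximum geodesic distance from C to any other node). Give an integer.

Distances from C: A:2, B:3, D:2, E:1, F:3.
The largest is 3 (to B and F), so the eccentricity of C is 3.

3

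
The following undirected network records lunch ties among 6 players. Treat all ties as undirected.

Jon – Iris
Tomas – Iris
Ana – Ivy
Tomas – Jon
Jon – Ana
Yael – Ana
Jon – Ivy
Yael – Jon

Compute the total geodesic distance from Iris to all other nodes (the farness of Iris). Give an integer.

8

Distances from Iris: Ana:2, Ivy:2, Jon:1, Tomas:1, Yael:2.
Sum = 2 + 2 + 1 + 1 + 2 = 8.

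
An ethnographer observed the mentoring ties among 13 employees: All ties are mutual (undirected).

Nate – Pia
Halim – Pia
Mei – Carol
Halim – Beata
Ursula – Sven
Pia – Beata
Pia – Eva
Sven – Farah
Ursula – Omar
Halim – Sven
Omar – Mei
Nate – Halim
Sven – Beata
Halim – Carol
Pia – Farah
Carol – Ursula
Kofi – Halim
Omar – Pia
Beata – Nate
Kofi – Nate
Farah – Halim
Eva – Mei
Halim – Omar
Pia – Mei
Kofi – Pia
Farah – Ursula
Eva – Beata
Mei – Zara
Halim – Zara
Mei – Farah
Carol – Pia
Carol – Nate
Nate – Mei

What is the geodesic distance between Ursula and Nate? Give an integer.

2

One shortest route is Ursula – Carol – Nate, which uses 2 edges, and Ursula and Nate are not directly tied, so nothing shorter exists. So d(Ursula,Nate) = 2.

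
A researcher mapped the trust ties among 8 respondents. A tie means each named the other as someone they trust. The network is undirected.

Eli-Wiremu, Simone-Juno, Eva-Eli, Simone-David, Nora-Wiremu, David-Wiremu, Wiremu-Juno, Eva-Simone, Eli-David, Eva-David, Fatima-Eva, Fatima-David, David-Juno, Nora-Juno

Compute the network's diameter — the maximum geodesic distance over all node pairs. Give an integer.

3

Eccentricity of each node (its greatest distance to any other): David:2, Eli:2, Eva:3, Fatima:3, Juno:2, Nora:3, Simone:2, Wiremu:2.
The maximum eccentricity is 3, realized for instance by the pair Nora–Fatima via Nora – Juno – David – Fatima. So the diameter is 3.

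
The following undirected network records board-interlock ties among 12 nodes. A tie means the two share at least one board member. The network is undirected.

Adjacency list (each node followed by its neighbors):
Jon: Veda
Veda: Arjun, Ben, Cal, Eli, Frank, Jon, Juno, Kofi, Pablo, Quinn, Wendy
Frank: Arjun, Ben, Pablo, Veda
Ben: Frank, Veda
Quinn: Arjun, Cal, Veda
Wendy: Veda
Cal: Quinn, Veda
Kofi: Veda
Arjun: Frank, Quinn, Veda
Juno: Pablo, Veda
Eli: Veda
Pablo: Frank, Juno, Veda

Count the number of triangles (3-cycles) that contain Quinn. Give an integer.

2

Quinn's neighbors: Arjun, Cal, and Veda.
Neighbor pairs that are themselves tied: Quinn–Arjun–Veda; Quinn–Cal–Veda. Each forms one triangle with Quinn, for 2 in total.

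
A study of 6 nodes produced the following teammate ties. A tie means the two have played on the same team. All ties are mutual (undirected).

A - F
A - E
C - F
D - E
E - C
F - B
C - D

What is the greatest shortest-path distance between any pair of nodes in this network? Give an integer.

Eccentricity of each node (its greatest distance to any other): A:2, B:3, C:2, D:3, E:3, F:2.
The maximum eccentricity is 3, realized for instance by the pair B–E via B – F – A – E. So the diameter is 3.

3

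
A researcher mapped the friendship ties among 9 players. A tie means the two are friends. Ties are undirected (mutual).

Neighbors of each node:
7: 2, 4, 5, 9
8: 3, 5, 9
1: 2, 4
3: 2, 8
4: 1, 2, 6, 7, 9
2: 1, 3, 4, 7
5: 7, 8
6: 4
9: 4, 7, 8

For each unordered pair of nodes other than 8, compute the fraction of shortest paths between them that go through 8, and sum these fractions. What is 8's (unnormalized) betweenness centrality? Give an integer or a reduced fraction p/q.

5/2

Pairs whose geodesics pass through 8 — 3–5: 1; 3–9: 1; 5–9: 1/2.
All other pairs contribute 0.
Summing the contributions gives betweenness(8) = 5/2.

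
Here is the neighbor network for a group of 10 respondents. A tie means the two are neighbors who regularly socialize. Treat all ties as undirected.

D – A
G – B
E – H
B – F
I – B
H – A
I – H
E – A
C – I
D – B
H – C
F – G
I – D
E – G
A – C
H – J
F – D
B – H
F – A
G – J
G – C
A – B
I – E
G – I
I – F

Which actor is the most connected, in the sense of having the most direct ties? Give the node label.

Degrees — A:6, B:6, C:4, D:4, E:4, F:5, G:6, H:6, I:7, J:2.
The maximum is 7, attained only by I.

I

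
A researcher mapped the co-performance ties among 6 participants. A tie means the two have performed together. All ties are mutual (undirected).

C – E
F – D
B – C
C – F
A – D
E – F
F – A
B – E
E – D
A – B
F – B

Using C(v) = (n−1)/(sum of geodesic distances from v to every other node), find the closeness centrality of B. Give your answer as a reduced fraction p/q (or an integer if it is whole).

Distances from B: A:1, C:1, D:2, E:1, F:1. Sum = 6.
n = 6, so closeness = 5/6.

5/6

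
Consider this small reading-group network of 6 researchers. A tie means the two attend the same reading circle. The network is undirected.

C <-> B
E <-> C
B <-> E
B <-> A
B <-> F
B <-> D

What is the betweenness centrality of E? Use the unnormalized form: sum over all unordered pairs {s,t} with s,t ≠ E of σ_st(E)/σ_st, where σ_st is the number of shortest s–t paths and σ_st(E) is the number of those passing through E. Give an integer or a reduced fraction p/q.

No shortest path between any pair of other nodes passes through E.
Summing the contributions gives betweenness(E) = 0.

0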